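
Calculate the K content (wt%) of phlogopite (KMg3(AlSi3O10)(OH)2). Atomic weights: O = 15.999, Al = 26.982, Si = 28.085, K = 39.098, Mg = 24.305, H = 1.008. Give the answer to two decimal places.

Molar mass of KMg3(AlSi3O10)(OH)2: 1*39.098 + 3*24.305 + 1*26.982 + 3*28.085 + 12*15.999 + 2*1.008 = 417.254 g/mol.
Mass of K per formula unit: 1 × 39.098 = 39.098 g.
Weight fraction K = 39.098 / 417.254 = 0.0937.

9.37 wt%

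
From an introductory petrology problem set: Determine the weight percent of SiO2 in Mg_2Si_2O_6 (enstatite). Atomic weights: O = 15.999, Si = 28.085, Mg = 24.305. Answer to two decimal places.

59.85 wt%

M(Mg_2Si_2O_6) = 200.774 g/mol; M(SiO2) = 60.083 g/mol.
Moles SiO2 per formula unit = 2 Si ÷ 1 = 2.0000.
SiO2 fraction = (2.0000 × 60.083) / 200.774 = 120.166/200.774 = 0.5985.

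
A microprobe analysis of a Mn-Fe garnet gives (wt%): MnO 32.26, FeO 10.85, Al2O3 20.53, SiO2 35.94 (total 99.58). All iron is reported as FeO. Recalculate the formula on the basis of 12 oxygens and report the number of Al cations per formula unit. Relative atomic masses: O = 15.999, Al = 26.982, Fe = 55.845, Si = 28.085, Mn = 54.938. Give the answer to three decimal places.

2.008 Al apfu

MnO (M=70.937): mol = 0.45477; Mn = 0.45477, O = 0.45477.
FeO (M=71.844): mol = 0.15102; Fe = 0.15102, O = 0.15102.
Al2O3 (M=101.961): mol = 0.20135; Al = 0.40270, O = 0.60405.
SiO2 (M=60.083): mol = 0.59817; Si = 0.59817, O = 1.19634.
ΣO = 2.40618; factor = 12/ΣO = 4.98716.
Al apfu = 0.40270 × 4.98716 = 2.008.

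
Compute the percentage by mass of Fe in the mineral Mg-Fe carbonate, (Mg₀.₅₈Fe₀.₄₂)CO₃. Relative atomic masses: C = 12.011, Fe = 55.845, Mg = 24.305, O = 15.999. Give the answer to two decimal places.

Molar mass of (Mg₀.₅₈Fe₀.₄₂)CO₃: 0.58×24.305 + 0.42×55.845 + 1×12.011 + 3×15.999 = 97.560 g/mol.
Mass of Fe per formula unit: 0.42 × 55.845 = 23.455 g.
Weight fraction Fe = 23.455 / 97.560 = 0.2404.

24.04 weight percent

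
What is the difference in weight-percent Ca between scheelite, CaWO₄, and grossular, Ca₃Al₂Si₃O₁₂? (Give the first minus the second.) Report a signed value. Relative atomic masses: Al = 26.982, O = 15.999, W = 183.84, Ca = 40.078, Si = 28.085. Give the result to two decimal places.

Ca in CaWO₄: molar mass 287.914 g/mol; 1×40.078 = 40.078 g → 13.92 wt%.
Ca in Ca₃Al₂Si₃O₁₂: molar mass 450.441 g/mol; 3×40.078 = 120.234 g → 26.69 wt%.
Difference = 13.92 − 26.69 = -12.77 percentage points.

-12.77 percentage points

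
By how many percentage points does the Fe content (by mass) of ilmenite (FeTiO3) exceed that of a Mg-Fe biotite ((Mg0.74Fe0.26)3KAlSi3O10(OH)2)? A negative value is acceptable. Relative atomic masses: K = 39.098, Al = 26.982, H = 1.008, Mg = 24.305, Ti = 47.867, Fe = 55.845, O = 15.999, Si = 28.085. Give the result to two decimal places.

Fe in FeTiO3: molar mass 151.709 g/mol; 1×55.845 = 55.845 g → 36.81 wt%.
Fe in (Mg0.74Fe0.26)3KAlSi3O10(OH)2: molar mass 441.855 g/mol; 0.78×55.845 = 43.559 g → 9.86 wt%.
Difference = 36.81 − 9.86 = 26.95 percentage points.

26.95 percentage points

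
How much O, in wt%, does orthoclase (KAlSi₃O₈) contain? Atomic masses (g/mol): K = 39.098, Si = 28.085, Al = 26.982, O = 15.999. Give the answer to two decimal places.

Formula mass = 1×39.098 + 1×26.982 + 3×28.085 + 8×15.999 = 278.327 g/mol, of which 127.992 g is O.
So O makes up 127.992/278.327 = 0.4599 of the mass, i.e. 45.99%.

45.99 wt%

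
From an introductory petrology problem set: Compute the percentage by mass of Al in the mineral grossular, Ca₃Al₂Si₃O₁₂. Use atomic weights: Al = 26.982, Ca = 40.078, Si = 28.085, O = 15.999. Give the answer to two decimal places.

Formula mass = 3*40.078 + 2*26.982 + 3*28.085 + 12*15.999 = 450.441 g/mol, of which 53.964 g is Al.
So Al makes up 53.964/450.441 = 0.1198 of the mass, i.e. 11.98%.

11.98 weight percent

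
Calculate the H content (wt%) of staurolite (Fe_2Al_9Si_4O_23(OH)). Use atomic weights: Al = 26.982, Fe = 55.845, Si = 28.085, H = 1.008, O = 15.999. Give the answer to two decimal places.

Molar mass of Fe_2Al_9Si_4O_23(OH): 2*55.845 + 9*26.982 + 4*28.085 + 24*15.999 + 1*1.008 = 851.852 g/mol.
Mass of H per formula unit: 1 × 1.008 = 1.008 g.
Weight fraction H = 1.008 / 851.852 = 0.0012.

0.12 wt%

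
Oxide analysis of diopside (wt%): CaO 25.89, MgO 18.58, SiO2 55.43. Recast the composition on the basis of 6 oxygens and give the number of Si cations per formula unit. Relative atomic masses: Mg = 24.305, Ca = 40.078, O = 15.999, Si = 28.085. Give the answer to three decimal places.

2.000 Si apfu

CaO: 25.89/56.077 = 0.46169 mol → 0.46169 mol Ca, 0.46169 mol O.
MgO: 18.58/40.304 = 0.46100 mol → 0.46100 mol Mg, 0.46100 mol O.
SiO2: 55.43/60.083 = 0.92256 mol → 0.92256 mol Si, 1.84512 mol O.
Total oxygen = 2.76781 mol. Normalization factor = 6/2.76781 = 2.16778.
Si per 6 O = 0.92256 × 2.16778 = 2.000.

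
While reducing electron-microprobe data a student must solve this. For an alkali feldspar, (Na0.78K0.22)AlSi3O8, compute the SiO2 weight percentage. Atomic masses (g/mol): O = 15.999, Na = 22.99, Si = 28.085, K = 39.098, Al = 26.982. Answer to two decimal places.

Molar mass of (Na0.78K0.22)AlSi3O8 = 0.78×22.99 + 0.22×39.098 + 1×26.982 + 3×28.085 + 8×15.999 = 265.763 g/mol.
Each formula unit contains 3 Si, equivalent to 3/1 = 3.0000 mol SiO2.
M(SiO2) = 1×28.085 + 2×15.999 = 60.083 g/mol.
Mass of SiO2 per formula unit = 3.0000 × 60.083 = 180.249 g.
SiO2 wt% = 180.249 / 265.763 × 100 = 67.82%.

67.82 wt%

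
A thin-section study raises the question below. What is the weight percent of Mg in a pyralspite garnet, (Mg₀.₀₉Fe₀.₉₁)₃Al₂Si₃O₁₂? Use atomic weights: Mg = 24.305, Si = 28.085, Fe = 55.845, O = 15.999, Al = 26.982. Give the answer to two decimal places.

1.34 mass %

Molar mass of (Mg₀.₀₉Fe₀.₉₁)₃Al₂Si₃O₁₂: 0.27·24.305 + 2.73·55.845 + 2·26.982 + 3·28.085 + 12·15.999 = 489.226 g/mol.
Mass of Mg per formula unit: 0.27 × 24.305 = 6.562 g.
Weight fraction Mg = 6.562 / 489.226 = 0.0134.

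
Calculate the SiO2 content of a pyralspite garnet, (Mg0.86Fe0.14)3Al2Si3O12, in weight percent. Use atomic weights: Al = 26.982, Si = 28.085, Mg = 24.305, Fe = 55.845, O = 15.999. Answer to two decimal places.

M((Mg0.86Fe0.14)3Al2Si3O12) = 416.369 g/mol; M(SiO2) = 60.083 g/mol.
Moles SiO2 per formula unit = 3 Si ÷ 1 = 3.0000.
SiO2 fraction = (3.0000 × 60.083) / 416.369 = 180.249/416.369 = 0.4329.

43.29 wt%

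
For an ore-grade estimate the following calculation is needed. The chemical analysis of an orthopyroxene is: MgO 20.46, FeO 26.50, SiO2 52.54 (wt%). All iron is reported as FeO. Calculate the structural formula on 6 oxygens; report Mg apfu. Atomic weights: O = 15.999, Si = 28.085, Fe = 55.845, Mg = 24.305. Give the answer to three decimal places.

1.160 Mg apfu

MgO (M=40.304): mol = 0.50764; Mg = 0.50764, O = 0.50764.
FeO (M=71.844): mol = 0.36885; Fe = 0.36885, O = 0.36885.
SiO2 (M=60.083): mol = 0.87446; Si = 0.87446, O = 1.74892.
ΣO = 2.62541; factor = 6/ΣO = 2.28536.
Mg apfu = 0.50764 × 2.28536 = 1.160.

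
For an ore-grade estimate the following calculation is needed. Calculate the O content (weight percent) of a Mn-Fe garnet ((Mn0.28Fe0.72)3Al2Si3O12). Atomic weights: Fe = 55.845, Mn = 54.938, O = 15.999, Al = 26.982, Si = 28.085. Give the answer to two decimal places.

38.63 weight percent

Formula mass = 0.84×54.938 + 2.16×55.845 + 2×26.982 + 3×28.085 + 12×15.999 = 496.980 g/mol, of which 191.988 g is O.
So O makes up 191.988/496.980 = 0.3863 of the mass, i.e. 38.63%.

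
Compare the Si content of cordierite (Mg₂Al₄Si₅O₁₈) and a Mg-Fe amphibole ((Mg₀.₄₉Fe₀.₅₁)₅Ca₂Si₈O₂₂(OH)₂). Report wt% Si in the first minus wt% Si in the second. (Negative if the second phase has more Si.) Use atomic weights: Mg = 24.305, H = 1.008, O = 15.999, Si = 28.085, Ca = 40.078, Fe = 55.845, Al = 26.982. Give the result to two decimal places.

Si in Mg₂Al₄Si₅O₁₈: molar mass 584.945 g/mol; 5×28.085 = 140.425 g → 24.01 wt%.
Si in (Mg₀.₄₉Fe₀.₅₁)₅Ca₂Si₈O₂₂(OH)₂: molar mass 892.780 g/mol; 8×28.085 = 224.680 g → 25.17 wt%.
Difference = 24.01 − 25.17 = -1.16 percentage points.

-1.16 percentage points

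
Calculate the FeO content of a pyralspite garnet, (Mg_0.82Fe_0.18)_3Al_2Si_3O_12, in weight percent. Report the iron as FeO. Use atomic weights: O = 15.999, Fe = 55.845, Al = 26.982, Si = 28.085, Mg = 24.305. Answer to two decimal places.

9.23 wt%

M((Mg_0.82Fe_0.18)_3Al_2Si_3O_12) = 420.154 g/mol; M(FeO) = 71.844 g/mol.
Moles FeO per formula unit = 0.54 Fe ÷ 1 = 0.5400.
FeO fraction = (0.5400 × 71.844) / 420.154 = 38.796/420.154 = 0.0923.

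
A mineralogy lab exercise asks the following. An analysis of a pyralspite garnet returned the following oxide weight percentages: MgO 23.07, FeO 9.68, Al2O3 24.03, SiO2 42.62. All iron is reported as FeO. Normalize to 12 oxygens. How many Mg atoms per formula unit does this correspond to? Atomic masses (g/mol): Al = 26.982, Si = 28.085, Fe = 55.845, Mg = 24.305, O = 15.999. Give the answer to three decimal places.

MgO: 23.07/40.304 = 0.57240 mol → 0.57240 mol Mg, 0.57240 mol O.
FeO: 9.68/71.844 = 0.13474 mol → 0.13474 mol Fe, 0.13474 mol O.
Al2O3: 24.03/101.961 = 0.23568 mol → 0.47136 mol Al, 0.70704 mol O.
SiO2: 42.62/60.083 = 0.70935 mol → 0.70935 mol Si, 1.41870 mol O.
Total oxygen = 2.83288 mol. Normalization factor = 12/2.83288 = 4.23597.
Mg per 12 O = 0.57240 × 4.23597 = 2.425.

2.425 Mg apfu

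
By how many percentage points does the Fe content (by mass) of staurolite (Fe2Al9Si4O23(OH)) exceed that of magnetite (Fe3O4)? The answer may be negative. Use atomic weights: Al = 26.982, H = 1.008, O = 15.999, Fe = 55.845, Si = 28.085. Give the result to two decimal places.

First mineral: 111.690 g Fe in 851.852 g formula = 13.11 wt% Fe.
Second mineral: 167.535 g Fe in 231.531 g formula = 72.36 wt% Fe.
13.11% − 72.36% gives a difference of -59.25 percentage points.

-59.25 percentage points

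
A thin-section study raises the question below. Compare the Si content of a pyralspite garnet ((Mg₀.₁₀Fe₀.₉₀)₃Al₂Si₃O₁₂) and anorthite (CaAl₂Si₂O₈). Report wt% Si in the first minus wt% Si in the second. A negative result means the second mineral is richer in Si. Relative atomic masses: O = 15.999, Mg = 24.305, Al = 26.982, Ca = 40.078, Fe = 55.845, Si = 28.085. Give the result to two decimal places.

M((Mg₀.₁₀Fe₀.₉₀)₃Al₂Si₃O₁₂) = 488.280 g/mol, so wt% Si = 84.255/488.280 × 100 = 17.26%.
M(CaAl₂Si₂O₈) = 278.204 g/mol, so wt% Si = 56.170/278.204 × 100 = 20.19%.
17.26 − 20.19 = -2.93 pp.

-2.93 percentage points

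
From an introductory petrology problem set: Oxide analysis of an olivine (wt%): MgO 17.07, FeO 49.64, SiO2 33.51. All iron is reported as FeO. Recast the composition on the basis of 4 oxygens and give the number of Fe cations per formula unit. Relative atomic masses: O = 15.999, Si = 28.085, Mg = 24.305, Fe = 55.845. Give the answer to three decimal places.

MgO: 17.07/40.304 = 0.42353 mol → 0.42353 mol Mg, 0.42353 mol O.
FeO: 49.64/71.844 = 0.69094 mol → 0.69094 mol Fe, 0.69094 mol O.
SiO2: 33.51/60.083 = 0.55773 mol → 0.55773 mol Si, 1.11546 mol O.
Total oxygen = 2.22993 mol. Normalization factor = 4/2.22993 = 1.79378.
Fe per 4 O = 0.69094 × 1.79378 = 1.239.

1.239 Fe apfu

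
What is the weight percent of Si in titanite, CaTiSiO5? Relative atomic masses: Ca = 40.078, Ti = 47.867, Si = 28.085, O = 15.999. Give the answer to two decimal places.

M(CaTiSiO5) = 196.025 g/mol.
Si contributes 1 × 28.085 = 28.085 g per mole.
28.085/196.025 = 0.1433 → 14.33%.

14.33 wt%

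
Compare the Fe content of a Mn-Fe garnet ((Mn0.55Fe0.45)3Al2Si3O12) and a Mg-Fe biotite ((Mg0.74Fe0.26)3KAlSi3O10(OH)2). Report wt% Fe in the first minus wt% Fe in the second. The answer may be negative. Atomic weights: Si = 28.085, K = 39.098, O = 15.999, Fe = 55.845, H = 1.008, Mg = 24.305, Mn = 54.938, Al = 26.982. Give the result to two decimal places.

Fe in (Mn0.55Fe0.45)3Al2Si3O12: molar mass 496.245 g/mol; 1.35×55.845 = 75.391 g → 15.19 wt%.
Fe in (Mg0.74Fe0.26)3KAlSi3O10(OH)2: molar mass 441.855 g/mol; 0.78×55.845 = 43.559 g → 9.86 wt%.
Difference = 15.19 − 9.86 = 5.33 percentage points.

5.33 percentage points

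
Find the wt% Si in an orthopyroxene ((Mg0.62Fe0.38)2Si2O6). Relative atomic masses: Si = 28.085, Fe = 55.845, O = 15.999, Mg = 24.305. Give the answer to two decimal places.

M((Mg0.62Fe0.38)2Si2O6) = 224.744 g/mol.
Si contributes 2 × 28.085 = 56.170 g per mole.
56.170/224.744 = 0.2499 → 24.99%.

24.99 mass %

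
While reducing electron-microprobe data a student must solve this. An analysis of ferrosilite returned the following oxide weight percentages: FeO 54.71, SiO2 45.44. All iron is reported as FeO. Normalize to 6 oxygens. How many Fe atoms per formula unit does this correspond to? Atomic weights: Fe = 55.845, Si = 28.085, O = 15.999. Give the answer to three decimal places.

2.009 Fe apfu

FeO (M=71.844): mol = 0.76151; Fe = 0.76151, O = 0.76151.
SiO2 (M=60.083): mol = 0.75629; Si = 0.75629, O = 1.51258.
ΣO = 2.27409; factor = 6/ΣO = 2.63842.
Fe apfu = 0.76151 × 2.63842 = 2.009.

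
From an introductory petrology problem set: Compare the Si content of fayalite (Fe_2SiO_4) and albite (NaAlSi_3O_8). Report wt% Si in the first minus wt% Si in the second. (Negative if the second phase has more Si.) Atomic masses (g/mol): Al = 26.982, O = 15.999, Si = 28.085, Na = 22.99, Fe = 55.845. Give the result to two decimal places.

Si in Fe_2SiO_4: molar mass 203.771 g/mol; 1×28.085 = 28.085 g → 13.78 wt%.
Si in NaAlSi_3O_8: molar mass 262.219 g/mol; 3×28.085 = 84.255 g → 32.13 wt%.
Difference = 13.78 − 32.13 = -18.35 percentage points.

-18.35 percentage points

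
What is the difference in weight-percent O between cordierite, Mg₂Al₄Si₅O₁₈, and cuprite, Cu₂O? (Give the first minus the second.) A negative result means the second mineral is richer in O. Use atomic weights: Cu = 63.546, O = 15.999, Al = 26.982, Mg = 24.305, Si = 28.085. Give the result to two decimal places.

38.05 percentage points

First mineral: 287.982 g O in 584.945 g formula = 49.23 wt% O.
Second mineral: 15.999 g O in 143.091 g formula = 11.18 wt% O.
49.23% − 11.18% gives a difference of 38.05 percentage points.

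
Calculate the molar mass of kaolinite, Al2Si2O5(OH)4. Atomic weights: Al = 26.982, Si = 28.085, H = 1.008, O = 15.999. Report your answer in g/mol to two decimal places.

Al: 2 × 26.982 = 53.9640
Si: 2 × 28.085 = 56.1700
O: 9 × 15.999 = 143.9910
H: 4 × 1.008 = 4.0320
Summing the contributions gives the formula mass.

258.16 g/mol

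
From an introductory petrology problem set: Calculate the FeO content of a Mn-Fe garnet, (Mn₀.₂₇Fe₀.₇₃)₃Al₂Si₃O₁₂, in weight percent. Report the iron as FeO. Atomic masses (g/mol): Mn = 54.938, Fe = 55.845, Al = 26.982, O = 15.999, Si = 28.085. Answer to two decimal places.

Molar mass of (Mn₀.₂₇Fe₀.₇₃)₃Al₂Si₃O₁₂ = 0.81·54.938 + 2.19·55.845 + 2·26.982 + 3·28.085 + 12·15.999 = 497.007 g/mol.
Each formula unit contains 2.19 Fe, equivalent to 2.19/1 = 2.1900 mol FeO.
M(FeO) = 1×55.845 + 1×15.999 = 71.844 g/mol.
Mass of FeO per formula unit = 2.1900 × 71.844 = 157.338 g.
FeO wt% = 157.338 / 497.007 × 100 = 31.66%.

31.66 wt%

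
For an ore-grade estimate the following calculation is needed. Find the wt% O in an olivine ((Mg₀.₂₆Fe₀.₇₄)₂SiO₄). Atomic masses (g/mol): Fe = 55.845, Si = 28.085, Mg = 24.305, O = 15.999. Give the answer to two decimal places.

Molar mass of (Mg₀.₂₆Fe₀.₇₄)₂SiO₄: 0.52·24.305 + 1.48·55.845 + 1·28.085 + 4·15.999 = 187.370 g/mol.
Mass of O per formula unit: 4 × 15.999 = 63.996 g.
Weight fraction O = 63.996 / 187.370 = 0.3415.

34.15 wt%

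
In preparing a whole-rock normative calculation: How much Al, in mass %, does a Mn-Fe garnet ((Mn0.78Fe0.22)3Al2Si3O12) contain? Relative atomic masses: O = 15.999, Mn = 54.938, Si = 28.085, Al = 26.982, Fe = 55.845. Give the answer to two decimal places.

10.89 mass %

M((Mn0.78Fe0.22)3Al2Si3O12) = 495.620 g/mol.
Al contributes 2 × 26.982 = 53.964 g per mole.
53.964/495.620 = 0.1089 → 10.89%.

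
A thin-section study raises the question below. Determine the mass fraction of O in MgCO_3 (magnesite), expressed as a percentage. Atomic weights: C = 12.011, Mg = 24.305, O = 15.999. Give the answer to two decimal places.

Molar mass of MgCO_3: 1*24.305 + 1*12.011 + 3*15.999 = 84.313 g/mol.
Mass of O per formula unit: 3 × 15.999 = 47.997 g.
Weight fraction O = 47.997 / 84.313 = 0.5693.

56.93 mass %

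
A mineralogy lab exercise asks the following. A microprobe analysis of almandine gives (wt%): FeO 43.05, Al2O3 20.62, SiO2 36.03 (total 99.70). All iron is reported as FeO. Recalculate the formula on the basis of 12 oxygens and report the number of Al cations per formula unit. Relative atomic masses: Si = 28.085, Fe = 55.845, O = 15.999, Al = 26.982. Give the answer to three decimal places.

FeO (M=71.844): mol = 0.59921; Fe = 0.59921, O = 0.59921.
Al2O3 (M=101.961): mol = 0.20223; Al = 0.40446, O = 0.60669.
SiO2 (M=60.083): mol = 0.59967; Si = 0.59967, O = 1.19934.
ΣO = 2.40524; factor = 12/ΣO = 4.98911.
Al apfu = 0.40446 × 4.98911 = 2.018.

2.018 Al apfu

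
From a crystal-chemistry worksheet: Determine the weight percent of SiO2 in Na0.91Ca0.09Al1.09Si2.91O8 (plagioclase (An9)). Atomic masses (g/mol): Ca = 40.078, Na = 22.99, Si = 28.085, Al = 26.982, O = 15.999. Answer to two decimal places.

Formula mass = 263.658 g/mol.
2.91 Si → 2.9100 mol SiO2 per formula unit; M(SiO2) = 60.083, so SiO2 mass = 174.842 g.
174.842/263.658 × 100 = 66.31 wt%.

66.31 wt%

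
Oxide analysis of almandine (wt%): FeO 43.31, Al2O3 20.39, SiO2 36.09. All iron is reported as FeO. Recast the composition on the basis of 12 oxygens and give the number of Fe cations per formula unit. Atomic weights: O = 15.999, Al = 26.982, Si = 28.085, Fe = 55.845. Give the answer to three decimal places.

FeO: 43.31/71.844 = 0.60283 mol → 0.60283 mol Fe, 0.60283 mol O.
Al2O3: 20.39/101.961 = 0.19998 mol → 0.39996 mol Al, 0.59994 mol O.
SiO2: 36.09/60.083 = 0.60067 mol → 0.60067 mol Si, 1.20134 mol O.
Total oxygen = 2.40411 mol. Normalization factor = 12/2.40411 = 4.99145.
Fe per 12 O = 0.60283 × 4.99145 = 3.009.

3.009 Fe apfu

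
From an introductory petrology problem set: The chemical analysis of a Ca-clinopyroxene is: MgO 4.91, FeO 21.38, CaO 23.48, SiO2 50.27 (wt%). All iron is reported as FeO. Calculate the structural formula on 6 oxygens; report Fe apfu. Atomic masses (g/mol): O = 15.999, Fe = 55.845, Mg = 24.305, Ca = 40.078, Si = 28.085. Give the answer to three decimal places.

MgO (M=40.304): mol = 0.12182; Mg = 0.12182, O = 0.12182.
FeO (M=71.844): mol = 0.29759; Fe = 0.29759, O = 0.29759.
CaO (M=56.077): mol = 0.41871; Ca = 0.41871, O = 0.41871.
SiO2 (M=60.083): mol = 0.83668; Si = 0.83668, O = 1.67336.
ΣO = 2.51148; factor = 6/ΣO = 2.38903.
Fe apfu = 0.29759 × 2.38903 = 0.711.

0.711 Fe apfu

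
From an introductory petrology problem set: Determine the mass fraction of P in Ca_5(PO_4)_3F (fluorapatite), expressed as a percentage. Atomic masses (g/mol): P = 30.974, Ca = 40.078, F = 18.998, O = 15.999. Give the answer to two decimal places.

Molar mass of Ca_5(PO_4)_3F: 5*40.078 + 3*30.974 + 12*15.999 + 1*18.998 = 504.298 g/mol.
Mass of P per formula unit: 3 × 30.974 = 92.922 g.
Weight fraction P = 92.922 / 504.298 = 0.1843.

18.43 wt%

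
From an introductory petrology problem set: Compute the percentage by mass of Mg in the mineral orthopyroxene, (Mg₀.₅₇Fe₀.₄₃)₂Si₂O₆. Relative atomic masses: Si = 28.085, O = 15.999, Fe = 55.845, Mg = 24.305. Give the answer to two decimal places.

Formula mass = 1.14·24.305 + 0.86·55.845 + 2·28.085 + 6·15.999 = 227.898 g/mol, of which 27.708 g is Mg.
So Mg makes up 27.708/227.898 = 0.1216 of the mass, i.e. 12.16%.

12.16 mass %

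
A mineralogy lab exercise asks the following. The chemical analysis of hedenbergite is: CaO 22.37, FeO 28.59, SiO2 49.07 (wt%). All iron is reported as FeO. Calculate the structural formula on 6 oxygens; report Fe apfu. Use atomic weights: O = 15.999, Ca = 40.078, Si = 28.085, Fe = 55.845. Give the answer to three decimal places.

CaO: 22.37/56.077 = 0.39892 mol → 0.39892 mol Ca, 0.39892 mol O.
FeO: 28.59/71.844 = 0.39795 mol → 0.39795 mol Fe, 0.39795 mol O.
SiO2: 49.07/60.083 = 0.81670 mol → 0.81670 mol Si, 1.63340 mol O.
Total oxygen = 2.43027 mol. Normalization factor = 6/2.43027 = 2.46886.
Fe per 6 O = 0.39795 × 2.46886 = 0.982.

0.982 Fe apfu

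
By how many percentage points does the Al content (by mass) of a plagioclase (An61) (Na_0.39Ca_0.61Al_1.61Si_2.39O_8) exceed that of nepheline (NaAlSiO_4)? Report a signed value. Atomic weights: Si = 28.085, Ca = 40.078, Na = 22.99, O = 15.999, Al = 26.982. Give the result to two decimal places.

-3.02 percentage points

First mineral: 43.441 g Al in 271.970 g formula = 15.97 wt% Al.
Second mineral: 26.982 g Al in 142.053 g formula = 18.99 wt% Al.
15.97% − 18.99% gives a difference of -3.02 percentage points.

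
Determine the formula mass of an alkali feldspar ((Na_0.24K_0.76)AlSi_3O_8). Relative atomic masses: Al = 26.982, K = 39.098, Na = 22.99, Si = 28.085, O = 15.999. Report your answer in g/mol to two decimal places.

274.46 g/mol

M = 0.24(22.99) + 0.76(39.098) + 1(26.982) + 3(28.085) + 8(15.999)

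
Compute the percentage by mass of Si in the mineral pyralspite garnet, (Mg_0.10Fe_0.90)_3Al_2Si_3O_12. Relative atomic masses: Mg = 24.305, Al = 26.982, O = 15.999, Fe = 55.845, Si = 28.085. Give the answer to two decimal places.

17.26 wt%

M((Mg_0.10Fe_0.90)_3Al_2Si_3O_12) = 488.280 g/mol.
Si contributes 3 × 28.085 = 84.255 g per mole.
84.255/488.280 = 0.1726 → 17.26%.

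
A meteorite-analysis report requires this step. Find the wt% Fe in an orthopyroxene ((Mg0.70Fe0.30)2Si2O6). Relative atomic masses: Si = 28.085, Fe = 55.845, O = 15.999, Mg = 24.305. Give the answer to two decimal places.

M((Mg0.70Fe0.30)2Si2O6) = 219.698 g/mol.
Fe contributes 0.60 × 55.845 = 33.507 g per mole.
33.507/219.698 = 0.1525 → 15.25%.

15.25 weight percent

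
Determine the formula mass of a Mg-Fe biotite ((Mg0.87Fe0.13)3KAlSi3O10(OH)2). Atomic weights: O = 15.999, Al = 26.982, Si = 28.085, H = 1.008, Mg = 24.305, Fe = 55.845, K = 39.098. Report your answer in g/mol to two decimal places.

429.55 g/mol

The formula mass is the sum 2.61*24.305 + 0.39*55.845 + 1*39.098 + 1*26.982 + 3*28.085 + 12*15.999 + 2*1.008.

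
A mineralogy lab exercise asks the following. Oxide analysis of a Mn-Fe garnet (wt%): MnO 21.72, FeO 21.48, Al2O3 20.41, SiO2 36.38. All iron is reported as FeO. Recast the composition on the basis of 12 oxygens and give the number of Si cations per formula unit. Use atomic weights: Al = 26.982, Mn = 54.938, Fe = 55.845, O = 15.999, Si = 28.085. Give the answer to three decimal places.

3.007 Si apfu

21.72 wt% MnO ÷ 70.937 g/mol = 0.30619 mol, giving 0.30619 Mn and 0.30619 O.
21.48 wt% FeO ÷ 71.844 g/mol = 0.29898 mol, giving 0.29898 Fe and 0.29898 O.
20.41 wt% Al2O3 ÷ 101.961 g/mol = 0.20017 mol, giving 0.40034 Al and 0.60051 O.
36.38 wt% SiO2 ÷ 60.083 g/mol = 0.60550 mol, giving 0.60550 Si and 1.21100 O.
Oxygen sums to 2.41668; scaling by 12/2.41668 = 4.96549 puts the formula on 12 O.
Si: 0.60550 × 4.96549 = 3.007 atoms per formula unit.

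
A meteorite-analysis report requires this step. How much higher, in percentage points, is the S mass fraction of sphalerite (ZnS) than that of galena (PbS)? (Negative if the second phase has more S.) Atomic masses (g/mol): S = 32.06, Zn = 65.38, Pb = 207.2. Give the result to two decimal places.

19.50 percentage points

S in ZnS: molar mass 97.440 g/mol; 1×32.06 = 32.060 g → 32.90 wt%.
S in PbS: molar mass 239.260 g/mol; 1×32.06 = 32.060 g → 13.40 wt%.
Difference = 32.90 − 13.40 = 19.50 percentage points.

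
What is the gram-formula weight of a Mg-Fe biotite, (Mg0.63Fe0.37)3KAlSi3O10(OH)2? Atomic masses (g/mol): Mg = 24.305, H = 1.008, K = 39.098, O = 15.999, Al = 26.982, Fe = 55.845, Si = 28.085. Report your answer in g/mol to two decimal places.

452.26 g/mol

The formula mass is the sum 1.89(24.305) + 1.11(55.845) + 1(39.098) + 1(26.982) + 3(28.085) + 12(15.999) + 2(1.008).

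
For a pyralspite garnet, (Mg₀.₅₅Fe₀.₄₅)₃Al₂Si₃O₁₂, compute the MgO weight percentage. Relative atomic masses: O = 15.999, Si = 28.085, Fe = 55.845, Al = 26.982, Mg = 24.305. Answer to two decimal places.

M((Mg₀.₅₅Fe₀.₄₅)₃Al₂Si₃O₁₂) = 445.701 g/mol; M(MgO) = 40.304 g/mol.
Moles MgO per formula unit = 1.65 Mg ÷ 1 = 1.6500.
MgO fraction = (1.6500 × 40.304) / 445.701 = 66.502/445.701 = 0.1492.

14.92 wt%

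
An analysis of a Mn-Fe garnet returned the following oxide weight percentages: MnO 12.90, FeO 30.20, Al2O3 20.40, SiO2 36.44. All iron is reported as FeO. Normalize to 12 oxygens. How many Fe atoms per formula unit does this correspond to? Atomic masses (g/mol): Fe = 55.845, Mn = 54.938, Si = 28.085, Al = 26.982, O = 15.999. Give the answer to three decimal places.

2.088 Fe apfu

MnO: 12.90/70.937 = 0.18185 mol → 0.18185 mol Mn, 0.18185 mol O.
FeO: 30.20/71.844 = 0.42036 mol → 0.42036 mol Fe, 0.42036 mol O.
Al2O3: 20.40/101.961 = 0.20008 mol → 0.40016 mol Al, 0.60024 mol O.
SiO2: 36.44/60.083 = 0.60649 mol → 0.60649 mol Si, 1.21298 mol O.
Total oxygen = 2.41543 mol. Normalization factor = 12/2.41543 = 4.96806.
Fe per 12 O = 0.42036 × 4.96806 = 2.088.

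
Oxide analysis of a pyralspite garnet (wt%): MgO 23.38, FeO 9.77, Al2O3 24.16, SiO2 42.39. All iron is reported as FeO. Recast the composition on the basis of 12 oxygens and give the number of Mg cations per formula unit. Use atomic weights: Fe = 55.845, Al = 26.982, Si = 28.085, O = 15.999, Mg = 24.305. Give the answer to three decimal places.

2.453 Mg apfu

MgO: 23.38/40.304 = 0.58009 mol → 0.58009 mol Mg, 0.58009 mol O.
FeO: 9.77/71.844 = 0.13599 mol → 0.13599 mol Fe, 0.13599 mol O.
Al2O3: 24.16/101.961 = 0.23695 mol → 0.47390 mol Al, 0.71085 mol O.
SiO2: 42.39/60.083 = 0.70552 mol → 0.70552 mol Si, 1.41104 mol O.
Total oxygen = 2.83797 mol. Normalization factor = 12/2.83797 = 4.22837.
Mg per 12 O = 0.58009 × 4.22837 = 2.453.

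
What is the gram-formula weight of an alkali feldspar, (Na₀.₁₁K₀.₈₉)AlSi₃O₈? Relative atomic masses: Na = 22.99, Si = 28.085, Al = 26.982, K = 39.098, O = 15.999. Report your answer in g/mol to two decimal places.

Na: 0.11 × 22.99 = 2.5289
K: 0.89 × 39.098 = 34.7972
Al: 1 × 26.982 = 26.9820
Si: 3 × 28.085 = 84.2550
O: 8 × 15.999 = 127.9920
Summing the contributions gives the formula mass.

276.56 g/mol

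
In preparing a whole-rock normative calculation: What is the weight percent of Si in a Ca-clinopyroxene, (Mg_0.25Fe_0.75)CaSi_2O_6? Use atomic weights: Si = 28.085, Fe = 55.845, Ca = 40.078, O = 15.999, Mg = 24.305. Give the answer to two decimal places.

23.38 mass %

Formula mass = 0.25·24.305 + 0.75·55.845 + 1·40.078 + 2·28.085 + 6·15.999 = 240.202 g/mol, of which 56.170 g is Si.
So Si makes up 56.170/240.202 = 0.2338 of the mass, i.e. 23.38%.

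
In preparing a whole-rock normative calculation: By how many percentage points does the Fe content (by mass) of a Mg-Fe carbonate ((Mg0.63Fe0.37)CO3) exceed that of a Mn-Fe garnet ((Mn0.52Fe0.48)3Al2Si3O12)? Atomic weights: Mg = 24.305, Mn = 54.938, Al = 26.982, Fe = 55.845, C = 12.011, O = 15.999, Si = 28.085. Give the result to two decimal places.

5.33 percentage points

M((Mg0.63Fe0.37)CO3) = 95.983 g/mol, so wt% Fe = 20.663/95.983 × 100 = 21.53%.
M((Mn0.52Fe0.48)3Al2Si3O12) = 496.327 g/mol, so wt% Fe = 80.417/496.327 × 100 = 16.20%.
21.53 − 16.20 = 5.33 pp.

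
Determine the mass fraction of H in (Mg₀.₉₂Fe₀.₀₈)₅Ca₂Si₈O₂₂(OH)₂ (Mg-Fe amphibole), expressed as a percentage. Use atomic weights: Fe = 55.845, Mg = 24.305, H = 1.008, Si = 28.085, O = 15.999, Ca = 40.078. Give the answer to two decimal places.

0.24 weight percent

M((Mg₀.₉₂Fe₀.₀₈)₅Ca₂Si₈O₂₂(OH)₂) = 824.969 g/mol.
H contributes 2 × 1.008 = 2.016 g per mole.
2.016/824.969 = 0.0024 → 0.24%.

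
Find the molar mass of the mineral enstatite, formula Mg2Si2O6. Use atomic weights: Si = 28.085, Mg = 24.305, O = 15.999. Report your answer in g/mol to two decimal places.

200.77 g/mol

Mg: 2 × 24.305 = 48.6100
Si: 2 × 28.085 = 56.1700
O: 6 × 15.999 = 95.9940
Summing the contributions gives the formula mass.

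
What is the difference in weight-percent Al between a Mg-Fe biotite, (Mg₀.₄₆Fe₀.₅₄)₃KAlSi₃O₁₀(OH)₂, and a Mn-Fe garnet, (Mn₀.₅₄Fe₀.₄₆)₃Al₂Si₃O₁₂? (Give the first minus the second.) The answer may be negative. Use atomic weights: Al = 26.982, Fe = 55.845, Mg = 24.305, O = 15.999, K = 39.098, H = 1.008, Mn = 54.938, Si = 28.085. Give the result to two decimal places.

-5.11 percentage points

First mineral: 26.982 g Al in 468.349 g formula = 5.76 wt% Al.
Second mineral: 53.964 g Al in 496.273 g formula = 10.87 wt% Al.
5.76% − 10.87% gives a difference of -5.11 percentage points.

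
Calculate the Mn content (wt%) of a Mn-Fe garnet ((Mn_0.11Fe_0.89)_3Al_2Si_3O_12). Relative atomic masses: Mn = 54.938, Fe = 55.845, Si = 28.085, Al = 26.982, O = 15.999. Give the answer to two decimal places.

3.64 wt%

Formula mass = 0.33*54.938 + 2.67*55.845 + 2*26.982 + 3*28.085 + 12*15.999 = 497.443 g/mol, of which 18.130 g is Mn.
So Mn makes up 18.130/497.443 = 0.0364 of the mass, i.e. 3.64%.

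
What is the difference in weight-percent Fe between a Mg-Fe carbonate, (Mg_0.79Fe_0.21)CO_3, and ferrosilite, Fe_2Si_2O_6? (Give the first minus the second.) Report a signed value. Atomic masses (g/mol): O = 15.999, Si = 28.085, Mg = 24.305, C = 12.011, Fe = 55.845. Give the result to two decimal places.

First mineral: 11.727 g Fe in 90.936 g formula = 12.90 wt% Fe.
Second mineral: 111.690 g Fe in 263.854 g formula = 42.33 wt% Fe.
12.90% − 42.33% gives a difference of -29.43 percentage points.

-29.43 percentage points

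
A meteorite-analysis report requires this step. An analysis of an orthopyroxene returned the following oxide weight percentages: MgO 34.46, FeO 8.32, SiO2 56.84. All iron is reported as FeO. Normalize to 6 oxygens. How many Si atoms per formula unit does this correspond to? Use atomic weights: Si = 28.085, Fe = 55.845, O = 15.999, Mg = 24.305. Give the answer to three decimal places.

1.983 Si apfu

MgO (M=40.304): mol = 0.85500; Mg = 0.85500, O = 0.85500.
FeO (M=71.844): mol = 0.11581; Fe = 0.11581, O = 0.11581.
SiO2 (M=60.083): mol = 0.94602; Si = 0.94602, O = 1.89204.
ΣO = 2.86285; factor = 6/ΣO = 2.09581.
Si apfu = 0.94602 × 2.09581 = 1.983.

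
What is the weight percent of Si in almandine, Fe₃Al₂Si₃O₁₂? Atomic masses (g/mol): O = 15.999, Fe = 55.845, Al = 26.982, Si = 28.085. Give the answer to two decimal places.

16.93 wt%

Formula mass = 3*55.845 + 2*26.982 + 3*28.085 + 12*15.999 = 497.742 g/mol, of which 84.255 g is Si.
So Si makes up 84.255/497.742 = 0.1693 of the mass, i.e. 16.93%.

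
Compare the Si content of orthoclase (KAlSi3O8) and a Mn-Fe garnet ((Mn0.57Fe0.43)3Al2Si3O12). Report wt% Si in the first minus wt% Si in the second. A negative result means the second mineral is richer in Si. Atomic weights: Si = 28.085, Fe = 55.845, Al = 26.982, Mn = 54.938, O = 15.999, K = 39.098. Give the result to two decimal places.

M(KAlSi3O8) = 278.327 g/mol, so wt% Si = 84.255/278.327 × 100 = 30.27%.
M((Mn0.57Fe0.43)3Al2Si3O12) = 496.191 g/mol, so wt% Si = 84.255/496.191 × 100 = 16.98%.
30.27 − 16.98 = 13.29 pp.

13.29 percentage points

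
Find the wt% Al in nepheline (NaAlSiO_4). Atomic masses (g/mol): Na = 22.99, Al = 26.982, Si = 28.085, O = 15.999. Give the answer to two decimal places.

18.99 wt%

M(NaAlSiO_4) = 142.053 g/mol.
Al contributes 1 × 26.982 = 26.982 g per mole.
26.982/142.053 = 0.1899 → 18.99%.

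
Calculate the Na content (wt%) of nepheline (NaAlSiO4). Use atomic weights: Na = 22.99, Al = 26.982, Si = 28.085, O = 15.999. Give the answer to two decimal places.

M(NaAlSiO4) = 142.053 g/mol.
Na contributes 1 × 22.99 = 22.990 g per mole.
22.990/142.053 = 0.1618 → 16.18%.

16.18 wt%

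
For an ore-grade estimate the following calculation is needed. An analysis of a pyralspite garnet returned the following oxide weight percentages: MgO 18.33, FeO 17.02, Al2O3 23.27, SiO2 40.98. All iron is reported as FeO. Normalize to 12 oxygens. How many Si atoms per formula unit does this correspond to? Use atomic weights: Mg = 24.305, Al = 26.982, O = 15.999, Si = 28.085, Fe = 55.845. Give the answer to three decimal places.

2.987 Si apfu

18.33 wt% MgO ÷ 40.304 g/mol = 0.45479 mol, giving 0.45479 Mg and 0.45479 O.
17.02 wt% FeO ÷ 71.844 g/mol = 0.23690 mol, giving 0.23690 Fe and 0.23690 O.
23.27 wt% Al2O3 ÷ 101.961 g/mol = 0.22822 mol, giving 0.45644 Al and 0.68466 O.
40.98 wt% SiO2 ÷ 60.083 g/mol = 0.68206 mol, giving 0.68206 Si and 1.36412 O.
Oxygen sums to 2.74047; scaling by 12/2.74047 = 4.37881 puts the formula on 12 O.
Si: 0.68206 × 4.37881 = 2.987 atoms per formula unit.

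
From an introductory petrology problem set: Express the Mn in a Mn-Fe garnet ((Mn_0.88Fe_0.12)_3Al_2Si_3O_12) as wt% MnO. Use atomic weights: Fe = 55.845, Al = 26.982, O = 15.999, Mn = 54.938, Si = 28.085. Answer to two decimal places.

M((Mn_0.88Fe_0.12)_3Al_2Si_3O_12) = 495.348 g/mol; M(MnO) = 70.937 g/mol.
Moles MnO per formula unit = 2.64 Mn ÷ 1 = 2.6400.
MnO fraction = (2.6400 × 70.937) / 495.348 = 187.274/495.348 = 0.3781.

37.81 wt%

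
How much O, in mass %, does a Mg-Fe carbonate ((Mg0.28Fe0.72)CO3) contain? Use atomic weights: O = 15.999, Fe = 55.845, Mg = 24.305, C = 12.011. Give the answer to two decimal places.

44.85 mass %

Molar mass of (Mg0.28Fe0.72)CO3: 0.28*24.305 + 0.72*55.845 + 1*12.011 + 3*15.999 = 107.022 g/mol.
Mass of O per formula unit: 3 × 15.999 = 47.997 g.
Weight fraction O = 47.997 / 107.022 = 0.4485.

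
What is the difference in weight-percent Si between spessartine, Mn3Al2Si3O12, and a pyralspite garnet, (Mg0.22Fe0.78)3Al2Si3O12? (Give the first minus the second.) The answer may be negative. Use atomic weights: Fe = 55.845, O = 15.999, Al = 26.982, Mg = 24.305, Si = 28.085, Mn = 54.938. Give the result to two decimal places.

First mineral: 84.255 g Si in 495.021 g formula = 17.02 wt% Si.
Second mineral: 84.255 g Si in 476.926 g formula = 17.67 wt% Si.
17.02% − 17.67% gives a difference of -0.65 percentage points.

-0.65 percentage points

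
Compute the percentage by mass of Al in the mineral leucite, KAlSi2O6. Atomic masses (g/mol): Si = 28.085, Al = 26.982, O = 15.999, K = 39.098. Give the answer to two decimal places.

12.36 wt%

Molar mass of KAlSi2O6: 1×39.098 + 1×26.982 + 2×28.085 + 6×15.999 = 218.244 g/mol.
Mass of Al per formula unit: 1 × 26.982 = 26.982 g.
Weight fraction Al = 26.982 / 218.244 = 0.1236.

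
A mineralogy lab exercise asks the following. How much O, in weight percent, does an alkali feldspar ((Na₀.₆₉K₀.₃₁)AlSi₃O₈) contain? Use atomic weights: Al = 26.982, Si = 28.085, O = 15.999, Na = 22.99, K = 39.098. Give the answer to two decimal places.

47.90 weight percent

Formula mass = 0.69*22.99 + 0.31*39.098 + 1*26.982 + 3*28.085 + 8*15.999 = 267.212 g/mol, of which 127.992 g is O.
So O makes up 127.992/267.212 = 0.4790 of the mass, i.e. 47.90%.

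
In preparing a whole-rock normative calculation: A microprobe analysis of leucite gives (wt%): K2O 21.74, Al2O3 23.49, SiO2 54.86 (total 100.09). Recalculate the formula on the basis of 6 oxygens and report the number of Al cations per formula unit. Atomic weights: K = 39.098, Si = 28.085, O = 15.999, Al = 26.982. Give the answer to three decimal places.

1.006 Al apfu

21.74 wt% K2O ÷ 94.195 g/mol = 0.23080 mol, giving 0.46160 K and 0.23080 O.
23.49 wt% Al2O3 ÷ 101.961 g/mol = 0.23038 mol, giving 0.46076 Al and 0.69114 O.
54.86 wt% SiO2 ÷ 60.083 g/mol = 0.91307 mol, giving 0.91307 Si and 1.82614 O.
Oxygen sums to 2.74808; scaling by 6/2.74808 = 2.18334 puts the formula on 6 O.
Al: 0.46076 × 2.18334 = 1.006 atoms per formula unit.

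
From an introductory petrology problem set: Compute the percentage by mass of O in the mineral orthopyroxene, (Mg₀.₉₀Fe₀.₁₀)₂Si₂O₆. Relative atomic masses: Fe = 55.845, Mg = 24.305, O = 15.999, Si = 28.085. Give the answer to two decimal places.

M((Mg₀.₉₀Fe₀.₁₀)₂Si₂O₆) = 207.082 g/mol.
O contributes 6 × 15.999 = 95.994 g per mole.
95.994/207.082 = 0.4636 → 46.36%.

46.36 weight percent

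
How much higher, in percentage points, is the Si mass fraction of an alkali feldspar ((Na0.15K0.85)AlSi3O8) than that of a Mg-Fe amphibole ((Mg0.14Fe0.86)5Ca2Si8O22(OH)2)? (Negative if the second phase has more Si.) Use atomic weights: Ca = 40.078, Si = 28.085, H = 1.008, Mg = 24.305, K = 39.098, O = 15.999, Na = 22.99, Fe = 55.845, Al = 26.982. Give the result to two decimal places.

6.84 percentage points

M((Na0.15K0.85)AlSi3O8) = 275.911 g/mol, so wt% Si = 84.255/275.911 × 100 = 30.54%.
M((Mg0.14Fe0.86)5Ca2Si8O22(OH)2) = 947.975 g/mol, so wt% Si = 224.680/947.975 × 100 = 23.70%.
30.54 − 23.70 = 6.84 pp.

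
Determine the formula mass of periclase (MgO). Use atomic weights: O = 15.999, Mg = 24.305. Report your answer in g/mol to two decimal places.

M = 1×24.305 + 1×15.999

40.30 g/mol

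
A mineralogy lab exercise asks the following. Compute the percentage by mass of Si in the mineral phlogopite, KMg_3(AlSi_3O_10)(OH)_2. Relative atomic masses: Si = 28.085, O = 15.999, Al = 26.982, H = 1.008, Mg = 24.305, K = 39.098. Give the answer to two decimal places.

20.19 wt%

Formula mass = 1*39.098 + 3*24.305 + 1*26.982 + 3*28.085 + 12*15.999 + 2*1.008 = 417.254 g/mol, of which 84.255 g is Si.
So Si makes up 84.255/417.254 = 0.2019 of the mass, i.e. 20.19%.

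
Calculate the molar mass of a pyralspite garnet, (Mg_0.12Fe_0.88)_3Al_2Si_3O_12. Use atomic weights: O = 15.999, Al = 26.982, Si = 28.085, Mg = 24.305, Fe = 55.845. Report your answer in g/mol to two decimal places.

486.39 g/mol

The formula mass is the sum 0.36*24.305 + 2.64*55.845 + 2*26.982 + 3*28.085 + 12*15.999.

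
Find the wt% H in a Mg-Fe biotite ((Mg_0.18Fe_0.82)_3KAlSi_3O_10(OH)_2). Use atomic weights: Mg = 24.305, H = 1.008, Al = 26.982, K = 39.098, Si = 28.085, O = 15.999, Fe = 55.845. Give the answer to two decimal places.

Molar mass of (Mg_0.18Fe_0.82)_3KAlSi_3O_10(OH)_2: 0.54·24.305 + 2.46·55.845 + 1·39.098 + 1·26.982 + 3·28.085 + 12·15.999 + 2·1.008 = 494.842 g/mol.
Mass of H per formula unit: 2 × 1.008 = 2.016 g.
Weight fraction H = 2.016 / 494.842 = 0.0041.

0.41 wt%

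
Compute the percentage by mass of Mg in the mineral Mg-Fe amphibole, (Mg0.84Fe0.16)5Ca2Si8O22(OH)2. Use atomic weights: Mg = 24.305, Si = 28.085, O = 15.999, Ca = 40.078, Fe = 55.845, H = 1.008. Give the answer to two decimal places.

Molar mass of (Mg0.84Fe0.16)5Ca2Si8O22(OH)2: 4.20×24.305 + 0.80×55.845 + 2×40.078 + 8×28.085 + 24×15.999 + 2×1.008 = 837.585 g/mol.
Mass of Mg per formula unit: 4.20 × 24.305 = 102.081 g.
Weight fraction Mg = 102.081 / 837.585 = 0.1219.

12.19 mass %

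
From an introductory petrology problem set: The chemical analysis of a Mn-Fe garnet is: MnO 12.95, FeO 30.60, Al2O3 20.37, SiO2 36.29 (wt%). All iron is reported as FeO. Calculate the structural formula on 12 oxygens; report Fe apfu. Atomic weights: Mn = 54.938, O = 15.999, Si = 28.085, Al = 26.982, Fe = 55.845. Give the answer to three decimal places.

MnO (M=70.937): mol = 0.18256; Mn = 0.18256, O = 0.18256.
FeO (M=71.844): mol = 0.42592; Fe = 0.42592, O = 0.42592.
Al2O3 (M=101.961): mol = 0.19978; Al = 0.39956, O = 0.59934.
SiO2 (M=60.083): mol = 0.60400; Si = 0.60400, O = 1.20800.
ΣO = 2.41582; factor = 12/ΣO = 4.96726.
Fe apfu = 0.42592 × 4.96726 = 2.116.

2.116 Fe apfu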